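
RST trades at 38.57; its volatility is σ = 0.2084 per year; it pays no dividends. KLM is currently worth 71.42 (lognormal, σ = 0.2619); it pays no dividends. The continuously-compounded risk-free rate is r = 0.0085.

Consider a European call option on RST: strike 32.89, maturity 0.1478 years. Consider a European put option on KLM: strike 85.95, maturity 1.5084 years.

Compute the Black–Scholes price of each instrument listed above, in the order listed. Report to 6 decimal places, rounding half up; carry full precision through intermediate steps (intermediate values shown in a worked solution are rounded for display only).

[RST call K=32.89]
σ√T = 0.2084·√0.1478 = 0.080119
d₁ = (ln(S/K) + (r+σ²/2)T) / (σ√T) = (ln(38.57/32.89) + (0.0085+0.2084²/2)·0.1478) / 0.080119 = (0.159306 + 0.004466) / 0.080119 = 2.044111
d₂ = d₁ − σ√T = 2.044111 − 0.080119 = 1.963992
e^{−rT} = 0.998744
N(d₁) = 0.979529,  N(d₂) = 0.975235
price = S·N(d₁) − K·e^{−rT}·N(d₂) = 37.780423 − 32.035192 = 5.745231
[KLM put K=85.95]
σ√T = 0.2619·√1.5084 = 0.321658
d₁ = (ln(S/K) + (r+σ²/2)T) / (σ√T) = (ln(71.42/85.95) + (0.0085+0.2619²/2)·1.5084) / 0.321658 = (-0.185188 + 0.064553) / 0.321658 = -0.375040
d₂ = d₁ − σ√T = -0.375040 − 0.321658 = -0.696698
e^{−rT} = 0.987260
N(−d₁) = 0.646185,  N(−d₂) = 0.757004
price = K·e^{−rT}·N(−d₂) − S·N(−d₁) = 64.235609 − 46.150519 = 18.085090

price(RST call K=32.89) = 5.745231
price(KLM put K=85.95) = 18.085090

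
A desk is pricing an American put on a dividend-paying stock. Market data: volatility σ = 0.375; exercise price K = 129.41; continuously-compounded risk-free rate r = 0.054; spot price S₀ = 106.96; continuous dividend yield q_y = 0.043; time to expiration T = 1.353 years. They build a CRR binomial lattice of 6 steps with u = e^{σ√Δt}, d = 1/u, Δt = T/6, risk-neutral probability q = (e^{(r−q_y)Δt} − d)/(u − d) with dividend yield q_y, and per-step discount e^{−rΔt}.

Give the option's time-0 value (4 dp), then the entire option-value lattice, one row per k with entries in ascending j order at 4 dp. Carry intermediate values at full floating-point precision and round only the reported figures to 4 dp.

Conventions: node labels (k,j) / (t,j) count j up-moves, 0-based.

Δt=0.22550  u=1.19492  d=0.83688  q=0.46254  discount=0.98790
step 6 (expiry): payoffs max(K−S,0) = 92.6650 76.9447 54.4988 22.4500 0.0000 0.0000 0.0000
k=5: (k=5,j=0): S=43.9071, K−S=85.5029, hold=84.3603 ⇒ V=85.5029 exercise | (k=5,j=1): S=62.6916, K−S=66.7184, hold=65.7570 ⇒ V=66.7184 exercise | (k=5,j=2): S=89.5126, K−S=39.8974, hold=39.1949 ⇒ V=39.8974 exercise | (k=5,j=3): S=127.8082, K−S=1.6018, hold=11.9201 ⇒ V=11.9201 continue | (k=5,j=4): S=182.4875, K−S=0.0000, hold=0.0000 ⇒ V=0.0000 continue | (k=5,j=5): S=260.5600, K−S=0.0000, hold=0.0000 ⇒ V=0.0000 continue
k=4: (k=4,j=0): S=52.4653, K−S=76.9447, hold=75.8847 ⇒ V=76.9447 exercise | (k=4,j=1): S=74.9112, K−S=54.4988, hold=53.6554 ⇒ V=54.4988 exercise | (k=4,j=2): S=106.9600, K−S=22.4500, hold=26.6306 ⇒ V=26.6306 continue | (k=4,j=3): S=152.7200, K−S=0.0000, hold=6.3291 ⇒ V=6.3291 continue | (k=4,j=4): S=218.0572, K−S=0.0000, hold=0.0000 ⇒ V=0.0000 continue
k=3: (k=3,j=0): S=62.6916, K−S=66.7184, hold=65.7570 ⇒ V=66.7184 exercise | (k=3,j=1): S=89.5126, K−S=39.8974, hold=41.1052 ⇒ V=41.1052 continue | (k=3,j=2): S=127.8082, K−S=1.6018, hold=17.0318 ⇒ V=17.0318 continue | (k=3,j=3): S=182.4875, K−S=0.0000, hold=3.3605 ⇒ V=3.3605 continue
k=2: (k=2,j=0): S=74.9112, K−S=54.4988, hold=54.2073 ⇒ V=54.4988 exercise | (k=2,j=1): S=106.9600, K−S=22.4500, hold=29.6077 ⇒ V=29.6077 continue | (k=2,j=2): S=152.7200, K−S=0.0000, hold=10.5787 ⇒ V=10.5787 continue
k=1: (k=1,j=0): S=89.5126, K−S=39.8974, hold=42.4655 ⇒ V=42.4655 continue | (k=1,j=1): S=127.8082, K−S=1.6018, hold=20.5543 ⇒ V=20.5543 continue
k=0: (k=0,j=0): S=106.9600, K−S=22.4500, hold=31.9395 ⇒ V=31.9395 continue

price = 31.9395
tree:
31.9395
42.4655 20.5543
54.4988 29.6077 10.5787
66.7184 41.1052 17.0318 3.3605
76.9447 54.4988 26.6306 6.3291 0.0000
85.5029 66.7184 39.8974 11.9201 0.0000 0.0000
92.6650 76.9447 54.4988 22.4500 0.0000 0.0000 0.0000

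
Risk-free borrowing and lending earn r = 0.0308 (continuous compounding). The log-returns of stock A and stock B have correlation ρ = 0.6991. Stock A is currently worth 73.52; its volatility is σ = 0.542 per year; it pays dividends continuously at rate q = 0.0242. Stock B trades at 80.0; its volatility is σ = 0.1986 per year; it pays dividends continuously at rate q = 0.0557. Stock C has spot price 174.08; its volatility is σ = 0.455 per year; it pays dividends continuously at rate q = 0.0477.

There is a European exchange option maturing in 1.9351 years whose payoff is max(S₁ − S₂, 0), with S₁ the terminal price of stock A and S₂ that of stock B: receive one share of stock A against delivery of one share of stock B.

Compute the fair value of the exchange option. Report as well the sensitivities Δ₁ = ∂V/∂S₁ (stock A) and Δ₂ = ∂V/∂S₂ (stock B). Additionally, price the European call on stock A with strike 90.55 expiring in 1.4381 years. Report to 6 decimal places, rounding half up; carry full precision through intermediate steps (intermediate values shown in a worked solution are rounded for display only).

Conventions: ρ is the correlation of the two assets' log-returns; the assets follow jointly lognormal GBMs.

σ_eff = √(σ₁² + σ₂² − 2ρσ₁σ₂) = √(0.542² + 0.1986² − 2·0.6991·0.542·0.1986) = 0.427437
d₁ = (ln(S₁/S₂) + (q₂ − q₁ + σ_eff²/2)T) / (σ_eff√T) = (ln(73.52/80.0) + (0.0557 − 0.0242 + 0.091351)·1.9351) / 0.594598 = 0.257754
d₂ = d₁ − σ_eff√T = 0.257754 − 0.594598 = -0.336844
N(d₁) = 0.601702,  N(d₂) = 0.368117
V = S₁·e^{−q₁T}·N(d₁) − S₂·e^{−q₂T}·N(d₂) = 42.213256 − 26.440253 = 15.773002
Δ₁ = e^{−q₁T}·N(d₁) = 0.574174;  Δ₂ = −e^{−q₂T}·N(d₂) = -0.330503
[vanilla: stock A call K=90.55]
σ√T = 0.542·√1.4381 = 0.649971
d₁ = (ln(S/K) + (r−q+σ²/2)T) / (σ√T) = (ln(73.52/90.55) + (0.0308−0.0242+0.542²/2)·1.4381) / 0.649971 = (-0.208345 + 0.220722) / 0.649971 = 0.019044
d₂ = d₁ − σ√T = 0.019044 − 0.649971 = -0.630927
e^{−rT} = 0.956673
e^{−qT} = 0.965797
N(d₁) = 0.507597,  N(d₂) = 0.264044
price = S·e^{−qT}·N(d₁) − K·e^{−rT}·N(d₂) = 36.042098 − 22.873280 = 13.168819

exchange price = 15.773002
Δ1 = 0.574174
Δ2 = -0.330503
price(stock A call K=90.55) = 13.168819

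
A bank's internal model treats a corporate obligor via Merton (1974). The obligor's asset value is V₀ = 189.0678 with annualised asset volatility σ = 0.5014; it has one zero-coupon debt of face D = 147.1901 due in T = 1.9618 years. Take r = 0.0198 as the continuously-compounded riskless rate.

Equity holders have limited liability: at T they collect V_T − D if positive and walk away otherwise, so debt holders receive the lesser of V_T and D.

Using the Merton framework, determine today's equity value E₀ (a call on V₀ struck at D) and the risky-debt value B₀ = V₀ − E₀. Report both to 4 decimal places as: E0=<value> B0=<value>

Equity is a call on the firm's assets struck at D = 147.1901:
d₁ = [ln(V₀/D) + (r + σ²/2)T] / (σ√T)
   = [ln(189.0678/147.1901) + (0.0198 + 0.5·0.5014²)·1.9618] / (0.5014·√1.9618)
   = [0.250381 + 0.285444] / 0.702282 = 0.762976
d₂ = d₁ − σ√T = 0.762976 − 0.702282 = 0.060694
N(d₁) = 0.777261,  N(d₂) = 0.524198,  e^(−rT) = 0.961901
E₀ = V₀·N(d₁) − D·e^(−rT)·N(d₂)
   = 189.0678·0.777261 − 147.1901·0.961901·0.524198 = 72.737823
B₀ = V₀ − E₀ = 189.0678 − 72.737823 = 116.329977

E0=72.7378 B0=116.3300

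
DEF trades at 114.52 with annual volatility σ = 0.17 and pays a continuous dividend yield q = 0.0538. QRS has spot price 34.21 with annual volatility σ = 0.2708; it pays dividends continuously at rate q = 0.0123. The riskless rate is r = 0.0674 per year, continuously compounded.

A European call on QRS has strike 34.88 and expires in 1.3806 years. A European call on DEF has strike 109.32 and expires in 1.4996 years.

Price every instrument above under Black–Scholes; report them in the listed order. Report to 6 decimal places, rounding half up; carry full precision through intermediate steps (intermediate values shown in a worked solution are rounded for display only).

[QRS call K=34.88]
σ√T = 0.2708·√1.3806 = 0.318187
d₁ = (ln(S/K) + (r−q+σ²/2)T) / (σ√T) = (ln(34.21/34.88) + (0.0674−0.0123+0.2708²/2)·1.3806) / 0.318187 = (-0.019396 + 0.126693) / 0.318187 = 0.337213
d₂ = d₁ − σ√T = 0.337213 − 0.318187 = 0.019026
e^{−rT} = 0.911146
e^{−qT} = 0.983162
N(d₁) = 0.632022,  N(d₂) = 0.507590
price = S·e^{−qT}·N(d₁) − K·e^{−rT}·N(d₂) = 21.257410 − 16.131596 = 5.125814
[DEF call K=109.32]
σ√T = 0.17·√1.4996 = 0.208179
d₁ = (ln(S/K) + (r−q+σ²/2)T) / (σ√T) = (ln(114.52/109.32) + (0.0674−0.0538+0.17²/2)·1.4996) / 0.208179 = (0.046470 + 0.042064) / 0.208179 = 0.425278
d₂ = d₁ − σ√T = 0.425278 − 0.208179 = 0.217099
e^{−rT} = 0.903867
e^{−qT} = 0.922490
N(d₁) = 0.664683,  N(d₂) = 0.585934
price = S·e^{−qT}·N(d₁) − K·e^{−rT}·N(d₂) = 70.219493 − 57.896620 = 12.322874

price(QRS call K=34.88) = 5.125814
price(DEF call K=109.32) = 12.322874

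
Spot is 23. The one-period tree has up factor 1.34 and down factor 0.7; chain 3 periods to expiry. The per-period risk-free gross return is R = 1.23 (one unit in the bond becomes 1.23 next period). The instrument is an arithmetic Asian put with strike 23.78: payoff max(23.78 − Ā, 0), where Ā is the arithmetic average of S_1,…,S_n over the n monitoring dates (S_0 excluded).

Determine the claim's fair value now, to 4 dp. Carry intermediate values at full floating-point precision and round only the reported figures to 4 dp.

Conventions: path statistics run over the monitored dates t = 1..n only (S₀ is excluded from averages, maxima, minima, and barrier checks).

price = 0.3580

Set p* = 0.8281 (from d < R < u); the path-dependent value is the discounted p*-expectation over all price paths.
Enumerate all 2^3 = 8 price paths (U = up ×1.34, D = down ×0.7); each path with k up-moves has probability p*^k·(1−p*)^(3−k).
DDD: Ā=11.7530, payoff=12.0270, prob=0.005077
UDD: Ā=22.4986, payoff=1.2814, prob=0.024464
DUD: Ā=17.5919, payoff=6.1881, prob=0.024464
UUD: Ā=33.6760, payoff=0.0000, prob=0.117870
DDU: Ā=14.1573, payoff=9.6227, prob=0.024464
UDU: Ā=27.1011, payoff=0.0000, prob=0.117870
DUU: Ā=22.1944, payoff=1.5856, prob=0.117870
UUU: Ā=42.4864, payoff=0.0000, prob=0.567921
Price = Σ prob·payoff / R^3 = 0.666100 / 1.860867 = 0.3580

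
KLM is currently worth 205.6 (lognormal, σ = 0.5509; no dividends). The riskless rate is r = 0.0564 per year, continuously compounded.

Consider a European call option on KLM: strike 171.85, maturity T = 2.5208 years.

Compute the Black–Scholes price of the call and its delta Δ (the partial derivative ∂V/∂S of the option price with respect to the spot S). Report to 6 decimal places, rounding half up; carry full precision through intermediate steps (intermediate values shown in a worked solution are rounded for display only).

σ√T = 0.5509·√2.5208 = 0.874665
d₁ = (ln(S/K) + (r+σ²/2)T) / (σ√T) = (ln(205.6/171.85) + (0.0564+0.5509²/2)·2.5208) / 0.874665 = (0.179311 + 0.524693) / 0.874665 = 0.804883
d₂ = d₁ − σ√T = 0.804883 − 0.874665 = -0.069782
e^{−rT} = 0.867471
N(d₁) = 0.789556,  N(d₂) = 0.472183
Call price V = S·N(d₁) − K·e^{−rT}·N(d₂) = 162.332804 − 70.390705 = 91.942100
Δ = N(d₁) = 0.789556

price = 91.942100
Δ = 0.789556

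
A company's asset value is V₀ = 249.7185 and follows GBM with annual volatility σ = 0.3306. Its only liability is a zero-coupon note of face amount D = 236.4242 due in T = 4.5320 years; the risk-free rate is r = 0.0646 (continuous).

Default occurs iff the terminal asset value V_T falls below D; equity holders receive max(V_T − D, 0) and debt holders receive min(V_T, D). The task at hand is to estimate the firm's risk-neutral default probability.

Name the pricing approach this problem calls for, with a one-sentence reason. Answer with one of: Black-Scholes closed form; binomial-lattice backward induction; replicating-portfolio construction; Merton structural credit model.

framework: Merton structural credit model

Key observation: assets follow a GBM and default happens iff V_T < 236.4242; valuing claims on that split (equity as a call, risky debt as the residual) is the structural model's definition.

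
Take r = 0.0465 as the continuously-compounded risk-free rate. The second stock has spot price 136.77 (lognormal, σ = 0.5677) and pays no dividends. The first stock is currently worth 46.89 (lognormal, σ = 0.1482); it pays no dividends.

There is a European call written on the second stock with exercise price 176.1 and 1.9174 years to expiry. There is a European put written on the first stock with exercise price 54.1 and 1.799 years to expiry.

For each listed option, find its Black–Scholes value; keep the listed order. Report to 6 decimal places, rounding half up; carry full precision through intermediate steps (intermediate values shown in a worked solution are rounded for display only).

price(the second stock call K=176.1) = 34.304380
price(the first stock put K=54.1) = 5.428860

[the second stock call K=176.1]
σ√T = 0.5677·√1.9174 = 0.786095
d₁ = (ln(S/K) + (r+σ²/2)T) / (σ√T) = (ln(136.77/176.1) + (0.0465+0.5677²/2)·1.9174) / 0.786095 = (-0.252751 + 0.398132) / 0.786095 = 0.184940
d₂ = d₁ − σ√T = 0.184940 − 0.786095 = -0.601155
e^{−rT} = 0.914700
N(d₁) = 0.573362,  N(d₂) = 0.273868
price = S·N(d₁) − K·e^{−rT}·N(d₂) = 78.418733 − 44.114353 = 34.304380
[the first stock put K=54.1]
σ√T = 0.1482·√1.799 = 0.198776
d₁ = (ln(S/K) + (r+σ²/2)T) / (σ√T) = (ln(46.89/54.1) + (0.0465+0.1482²/2)·1.799) / 0.198776 = (-0.143030 + 0.103409) / 0.198776 = -0.199322
d₂ = d₁ − σ√T = -0.199322 − 0.198776 = -0.398097
e^{−rT} = 0.919750
N(−d₁) = 0.578994,  N(−d₂) = 0.654721
price = K·e^{−rT}·N(−d₂) − S·N(−d₁) = 32.577906 − 27.149046 = 5.428860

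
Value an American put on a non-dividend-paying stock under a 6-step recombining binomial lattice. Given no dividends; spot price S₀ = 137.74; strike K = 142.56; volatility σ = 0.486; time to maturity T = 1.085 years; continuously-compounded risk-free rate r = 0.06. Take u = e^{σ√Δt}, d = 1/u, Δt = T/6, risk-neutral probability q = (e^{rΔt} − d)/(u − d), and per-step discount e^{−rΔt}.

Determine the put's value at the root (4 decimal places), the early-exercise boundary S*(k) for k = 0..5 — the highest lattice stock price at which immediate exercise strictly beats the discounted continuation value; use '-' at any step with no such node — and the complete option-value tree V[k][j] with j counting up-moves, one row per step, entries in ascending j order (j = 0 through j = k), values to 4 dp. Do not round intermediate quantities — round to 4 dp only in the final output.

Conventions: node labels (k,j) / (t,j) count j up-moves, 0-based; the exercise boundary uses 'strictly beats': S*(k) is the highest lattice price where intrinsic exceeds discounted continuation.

Δt=0.18083  u=1.22958  d=0.81329  q=0.47472  discount=0.98921
step 6 (expiry): payoffs max(K−S,0) = 102.7008 82.2986 51.4535 4.8200 0.0000 0.0000 0.0000
step 5: (k=5,j=0): S=49.0099, K−S=93.5501, hold=92.0117 ⇒ V=93.5501 exercise | (k=5,j=1): S=74.0959, K−S=68.4641, hold=66.9257 ⇒ V=68.4641 exercise | (k=5,j=2): S=112.0224, K−S=30.5376, hold=28.9992 ⇒ V=30.5376 exercise | (k=5,j=3): S=169.3617, K−S=0.0000, hold=2.5045 ⇒ V=2.5045 continue | (k=5,j=4): S=256.0506, K−S=0.0000, hold=0.0000 ⇒ V=0.0000 continue | (k=5,j=5): S=387.1117, K−S=0.0000, hold=0.0000 ⇒ V=0.0000 continue  boundary S*=112.0224
step 4: (k=4,j=0): S=60.2614, K−S=82.2986, hold=80.7602 ⇒ V=82.2986 exercise | (k=4,j=1): S=91.1065, K−S=51.4535, hold=49.9150 ⇒ V=51.4535 exercise | (k=4,j=2): S=137.7400, K−S=4.8200, hold=17.0438 ⇒ V=17.0438 continue | (k=4,j=3): S=208.2431, K−S=0.0000, hold=1.3014 ⇒ V=1.3014 continue | (k=4,j=4): S=314.8336, K−S=0.0000, hold=0.0000 ⇒ V=0.0000 continue  boundary S*=91.1065
step 3: (k=3,j=0): S=74.0959, K−S=68.4641, hold=66.9257 ⇒ V=68.4641 exercise | (k=3,j=1): S=112.0224, K−S=30.5376, hold=34.7395 ⇒ V=34.7395 continue | (k=3,j=2): S=169.3617, K−S=0.0000, hold=9.4672 ⇒ V=9.4672 continue | (k=3,j=3): S=256.0506, K−S=0.0000, hold=0.6762 ⇒ V=0.6762 continue  boundary S*=74.0959
step 2: (k=2,j=0): S=91.1065, K−S=51.4535, hold=51.8882 ⇒ V=51.8882 continue | (k=2,j=1): S=137.7400, K−S=4.8200, hold=22.4968 ⇒ V=22.4968 continue | (k=2,j=2): S=208.2431, K−S=0.0000, hold=5.2368 ⇒ V=5.2368 continue  boundary S*=-
step 1: (k=1,j=0): S=112.0224, K−S=30.5376, hold=37.5261 ⇒ V=37.5261 continue | (k=1,j=1): S=169.3617, K−S=0.0000, hold=14.1487 ⇒ V=14.1487 continue  boundary S*=-
step 0: (k=0,j=0): S=137.7400, K−S=4.8200, hold=26.1432 ⇒ V=26.1432 continue  boundary S*=-

price = 26.1432
boundary = - - - 74.0959 91.1065 112.0224
tree:
26.1432
37.5261 14.1487
51.8882 22.4968 5.2368
68.4641 34.7395 9.4672 0.6762
82.2986 51.4535 17.0438 1.3014 0.0000
93.5501 68.4641 30.5376 2.5045 0.0000 0.0000
102.7008 82.2986 51.4535 4.8200 0.0000 0.0000 0.0000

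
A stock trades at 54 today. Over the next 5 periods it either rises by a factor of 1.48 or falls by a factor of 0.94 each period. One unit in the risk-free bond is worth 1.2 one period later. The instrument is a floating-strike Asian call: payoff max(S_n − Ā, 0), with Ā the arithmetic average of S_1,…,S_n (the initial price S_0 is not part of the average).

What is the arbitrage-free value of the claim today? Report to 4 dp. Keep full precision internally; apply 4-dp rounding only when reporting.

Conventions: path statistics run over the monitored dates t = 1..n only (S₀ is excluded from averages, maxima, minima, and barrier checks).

With p* = (R−d)/(u−d) = 0.4815, sum probability × payoff across the paths and divide by R^5.
Enumerate all 2^5 = 32 price paths (U = up ×1.48, D = down ×0.94); each path with k up-moves has probability p*^k·(1−p*)^(5−k).
DDDDD: Ā=45.0234, payoff=0.0000, prob=0.037482
UDDDD: Ā=70.8880, payoff=0.0000, prob=0.034805
DUDDD: Ā=65.0560, payoff=0.0000, prob=0.034805
UUDDD: Ā=102.4285, payoff=0.0000, prob=0.032319
DDUDD: Ā=59.5739, payoff=2.8236, prob=0.034805
UDUDD: Ā=93.7972, payoff=4.4456, prob=0.032319
DUUDD: Ā=87.9652, payoff=10.2776, prob=0.032319
UUUDD: Ā=138.4984, payoff=16.1818, prob=0.030010
DDDUD: Ā=54.4207, payoff=7.9767, prob=0.034805
UDDUD: Ā=85.6837, payoff=12.5591, prob=0.032319
DUDUD: Ā=79.8517, payoff=18.3911, prob=0.032319
UUDUD: Ā=125.7240, payoff=28.9562, prob=0.030010
DDUUD: Ā=74.3696, payoff=23.8732, prob=0.032319
UDUUD: Ā=117.0926, payoff=37.5876, prob=0.030010
DUUUD: Ā=111.2606, payoff=43.4196, prob=0.030010
UUUUD: Ā=175.1763, payoff=68.3627, prob=0.027867
DDDDU: Ā=49.5768, payoff=12.8207, prob=0.034805
UDDDU: Ā=78.0570, payoff=20.1858, prob=0.032319
DUDDU: Ā=72.2250, payoff=26.0178, prob=0.032319
UUDDU: Ā=113.7160, payoff=40.9641, prob=0.030010
DDUDU: Ā=66.7430, payoff=31.4998, prob=0.032319
UDUDU: Ā=105.0847, payoff=49.5955, prob=0.030010
DUUDU: Ā=99.2527, payoff=55.4275, prob=0.030010
UUUDU: Ā=156.2701, payoff=87.2688, prob=0.027867
DDDUU: Ā=61.5898, payoff=36.6530, prob=0.032319
UDDUU: Ā=96.9712, payoff=57.7090, prob=0.030010
DUDUU: Ā=91.1392, payoff=63.5410, prob=0.030010
UUDUU: Ā=143.4957, payoff=100.0432, prob=0.027867
DDUUU: Ā=85.6571, payoff=69.0231, prob=0.030010
UDUUU: Ā=134.8644, payoff=108.6746, prob=0.027867
DUUUU: Ā=129.0324, payoff=114.5066, prob=0.027867
UUUUU: Ā=203.1573, payoff=180.2870, prob=0.025876
Price = Σ prob·payoff / R^5 = 38.651584 / 2.488320 = 15.5332

price = 15.5332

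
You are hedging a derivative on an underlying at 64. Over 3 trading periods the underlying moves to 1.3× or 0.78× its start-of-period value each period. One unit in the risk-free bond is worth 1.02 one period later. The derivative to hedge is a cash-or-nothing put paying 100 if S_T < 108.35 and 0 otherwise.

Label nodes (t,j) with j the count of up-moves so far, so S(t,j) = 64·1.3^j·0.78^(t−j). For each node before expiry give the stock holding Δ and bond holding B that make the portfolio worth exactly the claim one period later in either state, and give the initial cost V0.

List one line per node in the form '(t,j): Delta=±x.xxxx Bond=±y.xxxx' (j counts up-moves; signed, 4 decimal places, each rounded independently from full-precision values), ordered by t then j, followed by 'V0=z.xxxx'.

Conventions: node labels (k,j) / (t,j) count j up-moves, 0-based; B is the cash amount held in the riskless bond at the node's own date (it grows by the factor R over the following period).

Arbitrage-free pricing uses the up-move probability p* = (R−d)/(u−d) = 0.4615, discounting each step at R = 1.02.
Terminal payoffs: V(3,0)=100.0000, V(3,1)=100.0000, V(3,2)=100.0000, V(3,3)=0.0000
  t=2,j=0: stock 38.9376 → up 50.6189 (V=100.0000), down 30.3713 (V=100.0000). Price 98.0392; hedge Δ=0.0000, bond B=98.0392.
  t=2,j=1: stock 64.8960 → up 84.3648 (V=100.0000), down 50.6189 (V=100.0000). Price 98.0392; hedge Δ=0.0000, bond B=98.0392.
  t=2,j=2: stock 108.1600 → up 140.6080 (V=0.0000), down 84.3648 (V=100.0000). Price 52.7903; hedge Δ=-1.7780, bond B=245.0980.
  t=1,j=0: stock 49.9200 → up 64.8960 (V=98.0392), down 38.9376 (V=98.0392). Price 96.1169; hedge Δ=0.0000, bond B=96.1169.
  t=1,j=1: stock 83.2000 → up 108.1600 (V=52.7903), down 64.8960 (V=98.0392). Price 75.6423; hedge Δ=-1.0459, bond B=162.6593.
  t=0,j=0: stock 64.0000 → up 83.2000 (V=75.6423), down 49.9200 (V=96.1169). Price 84.9677; hedge Δ=-0.6152, bond B=124.3419.
Check: Δ(0,0)·S0 + B(0,0) = 84.9677 = V0.

(0,0): Delta=-0.6152 Bond=124.3419
(1,0): Delta=0.0000 Bond=96.1169
(1,1): Delta=-1.0459 Bond=162.6593
(2,0): Delta=0.0000 Bond=98.0392
(2,1): Delta=0.0000 Bond=98.0392
(2,2): Delta=-1.7780 Bond=245.0980
V0=84.9677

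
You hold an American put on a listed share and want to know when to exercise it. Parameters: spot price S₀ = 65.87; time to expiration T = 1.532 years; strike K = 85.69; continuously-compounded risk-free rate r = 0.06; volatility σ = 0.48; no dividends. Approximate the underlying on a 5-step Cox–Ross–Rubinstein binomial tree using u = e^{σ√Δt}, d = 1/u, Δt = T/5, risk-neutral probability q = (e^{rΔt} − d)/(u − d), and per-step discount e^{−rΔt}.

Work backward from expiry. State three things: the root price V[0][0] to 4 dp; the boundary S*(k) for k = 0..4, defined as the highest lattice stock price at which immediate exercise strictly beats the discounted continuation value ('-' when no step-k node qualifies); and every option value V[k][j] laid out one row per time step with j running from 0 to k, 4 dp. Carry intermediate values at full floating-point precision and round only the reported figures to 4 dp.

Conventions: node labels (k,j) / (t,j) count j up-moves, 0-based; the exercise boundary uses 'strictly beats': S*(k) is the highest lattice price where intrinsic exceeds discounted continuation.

Δt=0.30640, u=1.30434, d=0.76667, q=0.46847, disc=e^(-rΔt)=0.98178
k=5 terminal: V=max(K-S,0) → 68.2424 56.0064 35.1893 0.0000 0.0000 0.0000
k=4: j=0 S=22.7576 intr=62.9324 cont=61.3715 V=62.9324[EX]; j=1 S=38.7174 intr=46.9726 cont=45.4116 V=46.9726[EX]; j=2 S=65.8700 intr=19.8200 cont=18.3634 V=19.8200[EX]; j=3 S=112.0646 intr=0.0000 cont=0.0000 V=0.0000[hold]; j=4 S=190.6556 intr=0.0000 cont=0.0000 V=0.0000[hold]  S*(4)=65.8700
k=3: j=0 S=29.6836 intr=56.0064 cont=54.4455 V=56.0064[EX]; j=1 S=50.5007 intr=35.1893 cont=33.6284 V=35.1893[EX]; j=2 S=85.9168 intr=0.0000 cont=10.3430 V=10.3430[hold]; j=3 S=146.1703 intr=0.0000 cont=0.0000 V=0.0000[hold]  S*(3)=50.5007
k=2: j=0 S=38.7174 intr=46.9726 cont=45.4116 V=46.9726[EX]; j=1 S=65.8700 intr=19.8200 cont=23.1205 V=23.1205[hold]; j=2 S=112.0646 intr=0.0000 cont=5.3974 V=5.3974[hold]  S*(2)=38.7174
k=1: j=0 S=50.5007 intr=35.1893 cont=35.1464 V=35.1893[EX]; j=1 S=85.9168 intr=0.0000 cont=14.5478 V=14.5478[hold]  S*(1)=50.5007
k=0: j=0 S=65.8700 intr=19.8200 cont=25.0545 V=25.0545[hold]  S*(0)=-

price = 25.0545
boundary = - 50.5007 38.7174 50.5007 65.8700
tree:
25.0545
35.1893 14.5478
46.9726 23.1205 5.3974
56.0064 35.1893 10.3430 0.0000
62.9324 46.9726 19.8200 0.0000 0.0000
68.2424 56.0064 35.1893 0.0000 0.0000 0.0000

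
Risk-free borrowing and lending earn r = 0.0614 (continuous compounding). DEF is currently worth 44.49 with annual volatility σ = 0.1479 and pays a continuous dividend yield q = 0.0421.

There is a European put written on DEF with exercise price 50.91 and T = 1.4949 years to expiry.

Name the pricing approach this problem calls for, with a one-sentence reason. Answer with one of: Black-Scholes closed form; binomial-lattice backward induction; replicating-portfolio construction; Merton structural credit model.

Key observation: everything needed for the exact continuous-time valuation of the European put on DEF (strike 50.91) is given, and no feature rules the closed form out.

framework: Black-Scholes closed form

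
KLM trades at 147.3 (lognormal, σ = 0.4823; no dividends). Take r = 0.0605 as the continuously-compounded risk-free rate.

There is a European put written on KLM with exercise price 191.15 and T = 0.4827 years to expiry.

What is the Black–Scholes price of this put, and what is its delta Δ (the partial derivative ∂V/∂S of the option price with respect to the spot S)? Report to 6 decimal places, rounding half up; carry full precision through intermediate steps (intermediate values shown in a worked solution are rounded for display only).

price = 46.330349
Δ = -0.699505

σ√T = 0.4823·√0.4827 = 0.335086
d₁ = (ln(S/K) + (r+σ²/2)T) / (σ√T) = (ln(147.3/191.15) + (0.0605+0.4823²/2)·0.4827) / 0.335086 = (-0.260587 + 0.085345) / 0.335086 = -0.522978
d₂ = d₁ − σ√T = -0.522978 − 0.335086 = -0.858064
e^{−rT} = 0.971219
N(−d₁) = 0.699505,  N(−d₂) = 0.804571
Put price V = K·e^{−rT}·N(−d₂) − S·N(−d₁) = 149.367485 − 103.037136 = 46.330349
Δ = −N(−d₁) = -0.699505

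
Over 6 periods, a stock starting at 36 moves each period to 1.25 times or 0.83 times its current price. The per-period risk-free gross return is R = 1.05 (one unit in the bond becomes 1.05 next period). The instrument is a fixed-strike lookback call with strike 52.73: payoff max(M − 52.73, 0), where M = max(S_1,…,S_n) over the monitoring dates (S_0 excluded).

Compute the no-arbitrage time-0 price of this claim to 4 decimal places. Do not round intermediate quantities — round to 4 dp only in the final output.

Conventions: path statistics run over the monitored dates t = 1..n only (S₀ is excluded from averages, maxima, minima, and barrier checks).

Set p* = 0.5238 (from d < R < u); the path-dependent value is the discounted p*-expectation over all price paths.
Enumerate all 2^6 = 64 price paths (U = up ×1.25, D = down ×0.83); each path with k up-moves has probability p*^k·(1−p*)^(6−k).
DDDDDD: M=29.8800, payoff=0.0000, prob=0.011660
UDDDDD: M=45.0000, payoff=0.0000, prob=0.012826
DUDDDD: M=37.3500, payoff=0.0000, prob=0.012826
UUDDDD: M=56.2500, payoff=3.5200, prob=0.014108
DDUDDD: M=31.0005, payoff=0.0000, prob=0.012826
UDUDDD: M=46.6875, payoff=0.0000, prob=0.014108
DUUDDD: M=46.6875, payoff=0.0000, prob=0.014108
UUUDDD: M=70.3125, payoff=17.5825, prob=0.015519
DDDUDD: M=29.8800, payoff=0.0000, prob=0.012826
UDDUDD: M=45.0000, payoff=0.0000, prob=0.014108
DUDUDD: M=38.7506, payoff=0.0000, prob=0.014108
UUDUDD: M=58.3594, payoff=5.6294, prob=0.015519
DDUUDD: M=38.7506, payoff=0.0000, prob=0.014108
UDUUDD: M=58.3594, payoff=5.6294, prob=0.015519
DUUUDD: M=58.3594, payoff=5.6294, prob=0.015519
UUUUDD: M=87.8906, payoff=35.1606, prob=0.017071
DDDDUD: M=29.8800, payoff=0.0000, prob=0.012826
UDDDUD: M=45.0000, payoff=0.0000, prob=0.014108
DUDDUD: M=37.3500, payoff=0.0000, prob=0.014108
UUDDUD: M=56.2500, payoff=3.5200, prob=0.015519
DDUDUD: M=32.1630, payoff=0.0000, prob=0.014108
UDUDUD: M=48.4383, payoff=0.0000, prob=0.015519
DUUDUD: M=48.4383, payoff=0.0000, prob=0.015519
UUUDUD: M=72.9492, payoff=20.2192, prob=0.017071
DDDUUD: M=32.1630, payoff=0.0000, prob=0.014108
UDDUUD: M=48.4383, payoff=0.0000, prob=0.015519
DUDUUD: M=48.4383, payoff=0.0000, prob=0.015519
UUDUUD: M=72.9492, payoff=20.2192, prob=0.017071
DDUUUD: M=48.4383, payoff=0.0000, prob=0.015519
UDUUUD: M=72.9492, payoff=20.2192, prob=0.017071
DUUUUD: M=72.9492, payoff=20.2192, prob=0.017071
UUUUUD: M=109.8633, payoff=57.1333, prob=0.018778
DDDDDU: M=29.8800, payoff=0.0000, prob=0.012826
UDDDDU: M=45.0000, payoff=0.0000, prob=0.014108
DUDDDU: M=37.3500, payoff=0.0000, prob=0.014108
UUDDDU: M=56.2500, payoff=3.5200, prob=0.015519
DDUDDU: M=31.0005, payoff=0.0000, prob=0.014108
UDUDDU: M=46.6875, payoff=0.0000, prob=0.015519
DUUDDU: M=46.6875, payoff=0.0000, prob=0.015519
UUUDDU: M=70.3125, payoff=17.5825, prob=0.017071
DDDUDU: M=29.8800, payoff=0.0000, prob=0.014108
UDDUDU: M=45.0000, payoff=0.0000, prob=0.015519
DUDUDU: M=40.2038, payoff=0.0000, prob=0.015519
UUDUDU: M=60.5479, payoff=7.8179, prob=0.017071
DDUUDU: M=40.2038, payoff=0.0000, prob=0.015519
UDUUDU: M=60.5479, payoff=7.8179, prob=0.017071
DUUUDU: M=60.5479, payoff=7.8179, prob=0.017071
UUUUDU: M=91.1865, payoff=38.4565, prob=0.018778
DDDDUU: M=29.8800, payoff=0.0000, prob=0.014108
UDDDUU: M=45.0000, payoff=0.0000, prob=0.015519
DUDDUU: M=40.2038, payoff=0.0000, prob=0.015519
UUDDUU: M=60.5479, payoff=7.8179, prob=0.017071
DDUDUU: M=40.2038, payoff=0.0000, prob=0.015519
UDUDUU: M=60.5479, payoff=7.8179, prob=0.017071
DUUDUU: M=60.5479, payoff=7.8179, prob=0.017071
UUUDUU: M=91.1865, payoff=38.4565, prob=0.018778
DDDUUU: M=40.2038, payoff=0.0000, prob=0.015519
UDDUUU: M=60.5479, payoff=7.8179, prob=0.017071
DUDUUU: M=60.5479, payoff=7.8179, prob=0.017071
UUDUUU: M=91.1865, payoff=38.4565, prob=0.018778
DDUUUU: M=60.5479, payoff=7.8179, prob=0.017071
UDUUUU: M=91.1865, payoff=38.4565, prob=0.018778
DUUUUU: M=91.1865, payoff=38.4565, prob=0.018778
UUUUUU: M=137.3291, payoff=84.5991, prob=0.020656
Price = Σ prob·payoff / R^6 = 10.606953 / 1.340096 = 7.9151

price = 7.9151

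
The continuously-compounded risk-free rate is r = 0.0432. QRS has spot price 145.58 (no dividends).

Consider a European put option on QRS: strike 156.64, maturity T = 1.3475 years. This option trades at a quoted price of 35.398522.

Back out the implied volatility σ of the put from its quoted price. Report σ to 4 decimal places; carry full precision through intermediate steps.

sigma = 0.5122

At σ = 0.5122 the Black–Scholes value reproduces the quote:
σ√T = 0.5122·√1.3475 = 0.594571
d₁ = (ln(S/K) + (r+σ²/2)T) / (σ√T) = (ln(145.58/156.64) + (0.0432+0.5122²/2)·1.3475) / 0.594571 = (-0.073224 + 0.234970) / 0.594571 = 0.272037
d₂ = d₁ − σ√T = 0.272037 − 0.594571 = -0.322535
e^{−rT} = 0.943450
N(−d₁) = 0.392797,  N(−d₂) = 0.626476
V = K·e^{−rT}·N(−d₂) − S·N(−d₁) = 92.581904 − 57.183383 = 35.398522 (the quoted price), and the Black–Scholes price is strictly increasing in σ, so σ is unique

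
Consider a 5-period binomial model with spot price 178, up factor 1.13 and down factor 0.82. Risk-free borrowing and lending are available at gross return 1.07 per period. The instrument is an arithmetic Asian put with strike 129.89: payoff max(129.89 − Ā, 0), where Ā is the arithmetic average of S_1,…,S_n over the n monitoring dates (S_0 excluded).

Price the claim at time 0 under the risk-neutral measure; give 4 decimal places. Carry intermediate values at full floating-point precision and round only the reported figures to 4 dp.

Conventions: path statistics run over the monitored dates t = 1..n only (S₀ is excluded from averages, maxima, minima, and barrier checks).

price = 0.0867

With p* = (R−d)/(u−d) = 0.8065, sum probability × payoff across the paths and divide by R^5.
Enumerate all 2^5 = 32 price paths (U = up ×1.13, D = down ×0.82); each path with k up-moves has probability p*^k·(1−p*)^(5−k).
DDDDD: Ā=102.0520, payoff=27.8380, prob=0.000272
UDDDD: Ā=140.6327, payoff=0.0000, prob=0.001132
DUDDD: Ā=129.5967, payoff=0.2933, prob=0.001132
UUDDD: Ā=178.5905, payoff=0.0000, prob=0.004715
DDUDD: Ā=120.5471, payoff=9.3429, prob=0.001132
UDUDD: Ā=166.1198, payoff=0.0000, prob=0.004715
DUUDD: Ā=155.0838, payoff=0.0000, prob=0.004715
UUUDD: Ā=213.7131, payoff=0.0000, prob=0.019648
DDDUD: Ā=113.1265, payoff=16.7635, prob=0.001132
UDDUD: Ā=155.8939, payoff=0.0000, prob=0.004715
DUDUD: Ā=144.8579, payoff=0.0000, prob=0.004715
UUDUD: Ā=199.6212, payoff=0.0000, prob=0.019648
DDUUD: Ā=135.8084, payoff=0.0000, prob=0.004715
UDUUD: Ā=187.1505, payoff=0.0000, prob=0.019648
DUUUD: Ā=176.1145, payoff=0.0000, prob=0.019648
UUUUD: Ā=242.6944, payoff=0.0000, prob=0.081866
DDDDU: Ā=107.0416, payoff=22.8484, prob=0.001132
UDDDU: Ā=147.5086, payoff=0.0000, prob=0.004715
DUDDU: Ā=136.4726, payoff=0.0000, prob=0.004715
UUDDU: Ā=188.0659, payoff=0.0000, prob=0.019648
DDUDU: Ā=127.4231, payoff=2.4669, prob=0.004715
UDUDU: Ā=175.5952, payoff=0.0000, prob=0.019648
DUUDU: Ā=164.5592, payoff=0.0000, prob=0.019648
UUUDU: Ā=226.7706, payoff=0.0000, prob=0.081866
DDDUU: Ā=120.0025, payoff=9.8875, prob=0.004715
UDDUU: Ā=165.3692, payoff=0.0000, prob=0.019648
DUDUU: Ā=154.3332, payoff=0.0000, prob=0.019648
UUDUU: Ā=212.6787, payoff=0.0000, prob=0.081866
DDUUU: Ā=145.2837, payoff=0.0000, prob=0.019648
UDUUU: Ā=200.2081, payoff=0.0000, prob=0.081866
DUUUU: Ā=189.1721, payoff=0.0000, prob=0.081866
UUUUU: Ā=260.6883, payoff=0.0000, prob=0.341108
Price = Σ prob·payoff / R^5 = 0.121553 / 1.402552 = 0.0867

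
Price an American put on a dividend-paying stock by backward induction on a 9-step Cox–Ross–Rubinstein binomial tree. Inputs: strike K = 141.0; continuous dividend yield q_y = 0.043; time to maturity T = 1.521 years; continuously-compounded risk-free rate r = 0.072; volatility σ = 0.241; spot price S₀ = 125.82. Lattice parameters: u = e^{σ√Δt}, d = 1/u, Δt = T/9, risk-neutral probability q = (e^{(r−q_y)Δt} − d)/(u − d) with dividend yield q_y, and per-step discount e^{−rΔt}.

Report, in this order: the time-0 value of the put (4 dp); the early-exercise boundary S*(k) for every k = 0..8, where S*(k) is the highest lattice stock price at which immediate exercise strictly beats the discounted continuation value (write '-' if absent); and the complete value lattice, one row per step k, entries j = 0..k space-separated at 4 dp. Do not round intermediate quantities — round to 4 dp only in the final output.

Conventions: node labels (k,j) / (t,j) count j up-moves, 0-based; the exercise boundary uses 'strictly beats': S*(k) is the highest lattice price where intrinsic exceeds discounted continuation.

Δt=0.16900  u=1.10415  d=0.90568  q=0.50001  discount=0.98791
step 9 (expiry): payoffs max(K−S,0) = 89.4174 78.1134 64.3322 47.5310 27.0479 2.0761 0.0000 0.0000 0.0000 0.0000
step 8: (k=8,j=0): S=56.9549, K−S=84.0451, hold=82.7522 ⇒ V=84.0451 exercise | (k=8,j=1): S=69.4361, K−S=71.5639, hold=70.3613 ⇒ V=71.5639 exercise | (k=8,j=2): S=84.6526, K−S=56.3474, hold=55.2551 ⇒ V=56.3474 exercise | (k=8,j=3): S=103.2036, K−S=37.7964, hold=36.8383 ⇒ V=37.7964 exercise | (k=8,j=4): S=125.8200, K−S=15.1800, hold=14.3857 ⇒ V=15.1800 exercise | (k=8,j=5): S=153.3926, K−S=0.0000, hold=1.0255 ⇒ V=1.0255 continue | (k=8,j=6): S=187.0075, K−S=0.0000, hold=0.0000 ⇒ V=0.0000 continue | (k=8,j=7): S=227.9890, K−S=0.0000, hold=0.0000 ⇒ V=0.0000 continue | (k=8,j=8): S=277.9512, K−S=0.0000, hold=0.0000 ⇒ V=0.0000 continue  boundary S*=125.8200
step 7: (k=7,j=0): S=62.8866, K−S=78.1134, hold=76.8634 ⇒ V=78.1134 exercise | (k=7,j=1): S=76.6678, K−S=64.3322, hold=63.1821 ⇒ V=64.3322 exercise | (k=7,j=2): S=93.4690, K−S=47.5310, hold=46.5025 ⇒ V=47.5310 exercise | (k=7,j=3): S=113.9521, K−S=27.0479, hold=26.1677 ⇒ V=27.0479 exercise | (k=7,j=4): S=138.9239, K−S=2.0761, hold=8.0047 ⇒ V=8.0047 continue | (k=7,j=5): S=169.3682, K−S=0.0000, hold=0.5065 ⇒ V=0.5065 continue | (k=7,j=6): S=206.4840, K−S=0.0000, hold=0.0000 ⇒ V=0.0000 continue | (k=7,j=7): S=251.7336, K−S=0.0000, hold=0.0000 ⇒ V=0.0000 continue  boundary S*=113.9521
step 6: (k=6,j=0): S=69.4361, K−S=71.5639, hold=70.3613 ⇒ V=71.5639 exercise | (k=6,j=1): S=84.6526, K−S=56.3474, hold=55.2551 ⇒ V=56.3474 exercise | (k=6,j=2): S=103.2036, K−S=37.7964, hold=36.8383 ⇒ V=37.7964 exercise | (k=6,j=3): S=125.8200, K−S=15.1800, hold=17.3142 ⇒ V=17.3142 continue | (k=6,j=4): S=153.3926, K−S=0.0000, hold=4.2041 ⇒ V=4.2041 continue | (k=6,j=5): S=187.0075, K−S=0.0000, hold=0.2502 ⇒ V=0.2502 continue | (k=6,j=6): S=227.9890, K−S=0.0000, hold=0.0000 ⇒ V=0.0000 continue  boundary S*=103.2036
step 5: (k=5,j=0): S=76.6678, K−S=64.3322, hold=63.1821 ⇒ V=64.3322 exercise | (k=5,j=1): S=93.4690, K−S=47.5310, hold=46.5025 ⇒ V=47.5310 exercise | (k=5,j=2): S=113.9521, K−S=27.0479, hold=27.2219 ⇒ V=27.2219 continue | (k=5,j=3): S=138.9239, K−S=2.0761, hold=10.6289 ⇒ V=10.6289 continue | (k=5,j=4): S=169.3682, K−S=0.0000, hold=2.2002 ⇒ V=2.2002 continue | (k=5,j=5): S=206.4840, K−S=0.0000, hold=0.1236 ⇒ V=0.1236 continue  boundary S*=93.4690
step 4: (k=4,j=0): S=84.6526, K−S=56.3474, hold=55.2551 ⇒ V=56.3474 exercise | (k=4,j=1): S=103.2036, K−S=37.7964, hold=36.9243 ⇒ V=37.7964 exercise | (k=4,j=2): S=125.8200, K−S=15.1800, hold=18.6964 ⇒ V=18.6964 continue | (k=4,j=3): S=153.3926, K−S=0.0000, hold=6.3369 ⇒ V=6.3369 continue | (k=4,j=4): S=187.0075, K−S=0.0000, hold=1.1478 ⇒ V=1.1478 continue  boundary S*=103.2036
step 3: (k=3,j=0): S=93.4690, K−S=47.5310, hold=46.5025 ⇒ V=47.5310 exercise | (k=3,j=1): S=113.9521, K−S=27.0479, hold=27.9047 ⇒ V=27.9047 continue | (k=3,j=2): S=138.9239, K−S=2.0761, hold=12.3652 ⇒ V=12.3652 continue | (k=3,j=3): S=169.3682, K−S=0.0000, hold=3.6971 ⇒ V=3.6971 continue  boundary S*=93.4690
step 2: (k=2,j=0): S=103.2036, K−S=37.7964, hold=37.2616 ⇒ V=37.7964 exercise | (k=2,j=1): S=125.8200, K−S=15.1800, hold=19.8913 ⇒ V=19.8913 continue | (k=2,j=2): S=153.3926, K−S=0.0000, hold=7.9340 ⇒ V=7.9340 continue  boundary S*=103.2036
step 1: (k=1,j=0): S=113.9521, K−S=27.0479, hold=28.4949 ⇒ V=28.4949 continue | (k=1,j=1): S=138.9239, K−S=2.0761, hold=13.7443 ⇒ V=13.7443 continue  boundary S*=-
step 0: (k=0,j=0): S=125.8200, K−S=15.1800, hold=20.8641 ⇒ V=20.8641 continue  boundary S*=-

price = 20.8641
boundary = - - 103.2036 93.4690 103.2036 93.4690 103.2036 113.9521 125.8200
tree:
20.8641
28.4949 13.7443
37.7964 19.8913 7.9340
47.5310 27.9047 12.3652 3.6971
56.3474 37.7964 18.6964 6.3369 1.1478
64.3322 47.5310 27.2219 10.6289 2.2002 0.1236
71.5639 56.3474 37.7964 17.3142 4.2041 0.2502 0.0000
78.1134 64.3322 47.5310 27.0479 8.0047 0.5065 0.0000 0.0000
84.0451 71.5639 56.3474 37.7964 15.1800 1.0255 0.0000 0.0000 0.0000
89.4174 78.1134 64.3322 47.5310 27.0479 2.0761 0.0000 0.0000 0.0000 0.0000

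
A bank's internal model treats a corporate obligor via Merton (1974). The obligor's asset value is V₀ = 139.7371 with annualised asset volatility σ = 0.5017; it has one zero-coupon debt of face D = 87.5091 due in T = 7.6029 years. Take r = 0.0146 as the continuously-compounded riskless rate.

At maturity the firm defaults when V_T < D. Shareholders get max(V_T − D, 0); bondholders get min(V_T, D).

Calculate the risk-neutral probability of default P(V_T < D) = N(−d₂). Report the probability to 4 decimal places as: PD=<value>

PD=0.6076

Apply the equity-as-call identities (strike 87.5091, horizon 7.6029 years):
d₁ = [ln(V₀/D) + (r + σ²/2)T] / (σ√T)
   = [ln(139.7371/87.5091) + (0.0146 + 0.5·0.5017²)·7.6029] / (0.5017·√7.6029)
   = [0.468020 + 1.067838] / 1.383355 = 1.110241
d₂ = d₁ − σ√T = 1.110241 − 1.383355 = -0.273114
risk-neutral PD = N(−d₂) = N(0.273114) = 0.607617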